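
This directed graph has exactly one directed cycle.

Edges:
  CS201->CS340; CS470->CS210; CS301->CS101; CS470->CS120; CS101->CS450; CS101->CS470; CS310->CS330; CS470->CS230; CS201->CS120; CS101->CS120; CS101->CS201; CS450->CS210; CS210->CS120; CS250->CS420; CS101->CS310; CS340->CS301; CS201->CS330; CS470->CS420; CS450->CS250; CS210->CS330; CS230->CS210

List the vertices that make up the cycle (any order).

CS101, CS201, CS301, CS340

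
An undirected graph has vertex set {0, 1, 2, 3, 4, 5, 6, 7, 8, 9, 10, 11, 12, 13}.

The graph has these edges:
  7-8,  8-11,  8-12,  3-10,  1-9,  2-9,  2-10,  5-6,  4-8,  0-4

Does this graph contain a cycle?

No

DFS, tracking each vertex's parent; an edge to a visited non-parent vertex closes a cycle.
Start from 7:
visit 7 (parent –)
  visit 8 (parent 7)
    visit 4 (parent 8)
      visit 0 (parent 4)
        0–4: parent, skip
      4–8: parent, skip
    visit 12 (parent 8)
      12–8: parent, skip
    8–7: parent, skip
    visit 11 (parent 8)
      11–8: parent, skip
visit 1 (parent –)
  visit 9 (parent 1)
    9–1: parent, skip
    visit 2 (parent 9)
      visit 10 (parent 2)
        10–2: parent, skip
        visit 3 (parent 10)
          3–10: parent, skip
      2–9: parent, skip
visit 5 (parent –)
  visit 6 (parent 5)
    6–5: parent, skip
visit 13 (parent –)
No non-parent visited neighbor found — the graph is a forest.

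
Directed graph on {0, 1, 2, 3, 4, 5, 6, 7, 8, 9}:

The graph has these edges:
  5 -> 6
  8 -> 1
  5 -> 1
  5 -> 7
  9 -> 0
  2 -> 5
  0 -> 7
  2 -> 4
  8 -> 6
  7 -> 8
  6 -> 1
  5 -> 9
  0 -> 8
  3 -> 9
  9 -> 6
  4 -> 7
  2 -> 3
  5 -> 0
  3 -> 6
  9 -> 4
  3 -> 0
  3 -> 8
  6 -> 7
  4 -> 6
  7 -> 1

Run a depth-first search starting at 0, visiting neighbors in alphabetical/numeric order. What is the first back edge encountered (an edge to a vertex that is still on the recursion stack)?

6→7

DFS from 0 (visiting neighbors in alphabetical/numeric order); mark gray on enter, black on exit:
0 gray
  7 gray
    1 gray
    1 black
    8 gray
      8→1: 1 black — skip
      6 gray
        6→1: 1 black — skip
        6→7: 7 is gray → back edge
First back edge: 6 → 7.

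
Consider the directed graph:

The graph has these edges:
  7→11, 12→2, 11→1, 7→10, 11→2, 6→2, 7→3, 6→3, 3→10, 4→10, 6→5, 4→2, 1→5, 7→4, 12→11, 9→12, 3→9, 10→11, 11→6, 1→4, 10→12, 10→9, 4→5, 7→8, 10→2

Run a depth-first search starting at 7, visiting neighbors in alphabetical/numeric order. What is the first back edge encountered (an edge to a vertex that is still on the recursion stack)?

10->9

DFS from 7 (visiting neighbors in alphabetical/numeric order); mark gray on enter, black on exit:
7 gray
  3 gray
    9 gray
      12 gray
        2 gray
        2 black
        11 gray
          1 gray
            4 gray
              4→2: 2 black — skip
              5 gray
              5 black
              10 gray
                10→2: 2 black — skip
                10→9: 9 is gray → back edge
First back edge: 10 → 9.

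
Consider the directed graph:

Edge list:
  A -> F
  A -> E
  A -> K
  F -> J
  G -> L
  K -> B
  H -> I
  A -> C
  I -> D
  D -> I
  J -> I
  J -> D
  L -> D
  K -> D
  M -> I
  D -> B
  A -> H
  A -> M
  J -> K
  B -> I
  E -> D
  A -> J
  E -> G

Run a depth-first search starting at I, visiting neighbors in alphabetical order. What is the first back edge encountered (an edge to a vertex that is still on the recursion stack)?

DFS from I (visiting neighbors in alphabetical order); mark gray on enter, black on exit:
I gray
  D gray
    B gray
      B→I: I is gray → back edge
First back edge: B → I.

B->I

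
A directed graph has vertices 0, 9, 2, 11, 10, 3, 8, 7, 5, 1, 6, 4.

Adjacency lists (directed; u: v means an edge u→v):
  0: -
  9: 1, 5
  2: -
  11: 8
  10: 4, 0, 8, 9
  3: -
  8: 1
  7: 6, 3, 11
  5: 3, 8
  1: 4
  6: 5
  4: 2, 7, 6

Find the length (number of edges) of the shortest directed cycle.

5

For each vertex v, BFS finds the shortest path from v back to v.
The shortest such closed walk is 4 → 7 → 11 → 8 → 1 → 4, length 5.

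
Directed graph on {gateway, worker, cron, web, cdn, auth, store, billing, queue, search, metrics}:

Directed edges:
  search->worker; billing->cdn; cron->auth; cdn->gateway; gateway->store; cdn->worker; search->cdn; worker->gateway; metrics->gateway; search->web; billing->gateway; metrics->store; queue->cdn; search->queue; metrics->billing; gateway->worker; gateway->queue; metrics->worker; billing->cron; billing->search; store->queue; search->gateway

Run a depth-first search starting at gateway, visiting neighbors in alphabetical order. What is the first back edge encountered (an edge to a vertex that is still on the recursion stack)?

DFS from gateway (visiting neighbors in alphabetical order); mark gray on enter, black on exit:
gateway gray
  queue gray
    cdn gray
      cdn→gateway: gateway is gray → back edge
First back edge: cdn → gateway.

cdn→gateway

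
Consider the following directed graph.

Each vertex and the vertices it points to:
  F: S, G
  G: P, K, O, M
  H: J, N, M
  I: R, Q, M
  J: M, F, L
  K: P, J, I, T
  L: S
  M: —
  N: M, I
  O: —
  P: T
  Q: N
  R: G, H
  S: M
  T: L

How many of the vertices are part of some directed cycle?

A vertex is on a directed cycle iff it belongs to a strongly connected component of size ≥ 2 (or has a self-loop).
The vertices on cycles are {F, G, H, I, J, K, N, Q, R} — 9 in total.

9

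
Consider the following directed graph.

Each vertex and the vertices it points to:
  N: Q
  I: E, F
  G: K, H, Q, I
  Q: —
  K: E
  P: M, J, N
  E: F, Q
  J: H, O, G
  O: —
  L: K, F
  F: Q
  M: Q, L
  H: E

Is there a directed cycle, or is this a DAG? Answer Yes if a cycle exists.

No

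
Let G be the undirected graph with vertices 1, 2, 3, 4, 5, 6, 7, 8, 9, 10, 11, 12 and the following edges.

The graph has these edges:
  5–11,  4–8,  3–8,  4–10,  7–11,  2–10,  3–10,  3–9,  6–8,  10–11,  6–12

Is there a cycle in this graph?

DFS, tracking each vertex's parent; an edge to a visited non-parent vertex closes a cycle.
Start from 9:
visit 9 (parent –)
  visit 3 (parent 9)
    3–9: parent, skip
    visit 10 (parent 3)
      visit 2 (parent 10)
        2–10: parent, skip
      visit 4 (parent 10)
        visit 8 (parent 4)
          8–3: 3 visited and ≠ parent → cycle
Cycle: 3 – 10 – 4 – 8 – 3.

Yes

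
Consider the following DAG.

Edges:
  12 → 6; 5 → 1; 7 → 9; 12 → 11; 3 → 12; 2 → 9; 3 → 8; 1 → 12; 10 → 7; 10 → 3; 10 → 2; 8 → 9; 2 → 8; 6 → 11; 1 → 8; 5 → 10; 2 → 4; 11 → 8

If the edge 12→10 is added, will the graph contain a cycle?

Yes

Adding 12→10 creates a cycle iff 10 can already reach 12.
Path from 10: 10 → 3 → 12.
So 10 → … → 12 → 10 is a cycle.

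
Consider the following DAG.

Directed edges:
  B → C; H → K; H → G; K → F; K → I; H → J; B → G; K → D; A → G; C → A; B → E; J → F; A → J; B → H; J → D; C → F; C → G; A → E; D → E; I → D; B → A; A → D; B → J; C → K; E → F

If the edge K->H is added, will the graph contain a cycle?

Adding K→H creates a cycle iff H can already reach K.
Path from H: H → K.
So H → … → K → H is a cycle.

Yes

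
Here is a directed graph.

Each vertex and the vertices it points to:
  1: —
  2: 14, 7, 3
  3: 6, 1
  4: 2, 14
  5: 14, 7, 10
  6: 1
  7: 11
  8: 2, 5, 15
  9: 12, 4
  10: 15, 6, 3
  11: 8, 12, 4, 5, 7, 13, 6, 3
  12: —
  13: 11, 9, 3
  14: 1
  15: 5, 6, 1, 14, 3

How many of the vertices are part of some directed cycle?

10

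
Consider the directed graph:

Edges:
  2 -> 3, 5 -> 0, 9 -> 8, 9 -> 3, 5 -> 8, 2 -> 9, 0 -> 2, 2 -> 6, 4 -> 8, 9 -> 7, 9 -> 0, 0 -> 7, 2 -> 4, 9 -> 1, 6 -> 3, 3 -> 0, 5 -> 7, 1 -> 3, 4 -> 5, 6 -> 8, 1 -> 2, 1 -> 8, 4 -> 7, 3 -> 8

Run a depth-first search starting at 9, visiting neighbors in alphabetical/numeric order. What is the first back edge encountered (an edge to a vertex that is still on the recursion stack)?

3->0

DFS from 9 (visiting neighbors in alphabetical/numeric order); mark gray on enter, black on exit:
9 gray
  0 gray
    2 gray
      3 gray
        3→0: 0 is gray → back edge
First back edge: 3 → 0.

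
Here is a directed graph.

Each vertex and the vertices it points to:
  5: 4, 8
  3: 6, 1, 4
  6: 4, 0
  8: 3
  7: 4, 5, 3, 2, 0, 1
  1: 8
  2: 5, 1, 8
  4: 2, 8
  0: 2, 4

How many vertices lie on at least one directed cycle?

A vertex is on a directed cycle iff it belongs to a strongly connected component of size ≥ 2 (or has a self-loop).
The vertices on cycles are {0, 1, 2, 3, 4, 5, 6, 8} — 8 in total.

8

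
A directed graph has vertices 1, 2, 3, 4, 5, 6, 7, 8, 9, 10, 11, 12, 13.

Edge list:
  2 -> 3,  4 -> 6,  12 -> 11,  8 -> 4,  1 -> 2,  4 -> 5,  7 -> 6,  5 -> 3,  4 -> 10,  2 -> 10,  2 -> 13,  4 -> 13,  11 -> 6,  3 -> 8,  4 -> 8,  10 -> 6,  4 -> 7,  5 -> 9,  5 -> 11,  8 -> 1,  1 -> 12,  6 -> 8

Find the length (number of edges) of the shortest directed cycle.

For each vertex v, BFS finds the shortest path from v back to v.
The shortest such closed walk is 4 → 8 → 4, length 2.

2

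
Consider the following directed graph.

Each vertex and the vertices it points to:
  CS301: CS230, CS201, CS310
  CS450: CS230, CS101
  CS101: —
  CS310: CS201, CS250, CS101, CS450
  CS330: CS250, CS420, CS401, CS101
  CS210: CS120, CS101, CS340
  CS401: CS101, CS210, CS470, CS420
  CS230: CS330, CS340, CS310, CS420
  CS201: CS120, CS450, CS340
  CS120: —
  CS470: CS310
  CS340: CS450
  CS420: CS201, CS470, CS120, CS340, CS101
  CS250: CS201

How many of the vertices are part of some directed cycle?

11

A vertex is on a directed cycle iff it belongs to a strongly connected component of size ≥ 2 (or has a self-loop).
The vertices on cycles are {CS201, CS210, CS230, CS250, CS310, CS330, CS340, CS401, CS420, CS450, CS470} — 11 in total.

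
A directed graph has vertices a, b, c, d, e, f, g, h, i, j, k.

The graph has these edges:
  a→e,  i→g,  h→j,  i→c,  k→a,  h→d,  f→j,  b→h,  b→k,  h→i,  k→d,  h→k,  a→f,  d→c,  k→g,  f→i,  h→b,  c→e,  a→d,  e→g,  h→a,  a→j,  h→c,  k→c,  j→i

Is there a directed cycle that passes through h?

Yes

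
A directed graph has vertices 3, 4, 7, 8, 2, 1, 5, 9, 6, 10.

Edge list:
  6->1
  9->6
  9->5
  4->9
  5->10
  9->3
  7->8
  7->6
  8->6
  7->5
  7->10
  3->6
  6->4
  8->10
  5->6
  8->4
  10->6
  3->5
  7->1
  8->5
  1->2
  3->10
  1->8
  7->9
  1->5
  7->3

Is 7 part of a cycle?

7 lies on a cycle iff there is a path from 7 back to itself.
Exploring from 7, it never reaches itself; equivalently, its strongly connected component is a singleton.

No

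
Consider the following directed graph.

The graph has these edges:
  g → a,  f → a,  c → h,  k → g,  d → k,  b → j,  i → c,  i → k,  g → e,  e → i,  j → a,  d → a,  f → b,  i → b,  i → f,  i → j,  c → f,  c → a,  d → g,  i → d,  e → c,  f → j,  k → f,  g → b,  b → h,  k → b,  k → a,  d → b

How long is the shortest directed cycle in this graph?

4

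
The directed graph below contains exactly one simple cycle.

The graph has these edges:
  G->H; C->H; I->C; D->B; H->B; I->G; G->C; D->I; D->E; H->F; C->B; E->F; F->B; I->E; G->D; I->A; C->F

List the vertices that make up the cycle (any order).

D, G, I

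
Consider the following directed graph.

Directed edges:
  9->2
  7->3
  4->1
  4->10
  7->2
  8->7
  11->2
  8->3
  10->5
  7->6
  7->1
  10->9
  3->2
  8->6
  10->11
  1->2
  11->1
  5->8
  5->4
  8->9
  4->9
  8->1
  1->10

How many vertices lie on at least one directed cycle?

7

A vertex is on a directed cycle iff it belongs to a strongly connected component of size ≥ 2 (or has a self-loop).
The vertices on cycles are {1, 4, 5, 7, 8, 10, 11} — 7 in total.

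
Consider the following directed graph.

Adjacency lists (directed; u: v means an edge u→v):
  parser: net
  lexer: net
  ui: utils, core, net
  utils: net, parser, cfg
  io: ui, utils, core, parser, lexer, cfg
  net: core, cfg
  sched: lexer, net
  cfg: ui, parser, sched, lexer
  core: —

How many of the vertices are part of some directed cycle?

7

A vertex is on a directed cycle iff it belongs to a strongly connected component of size ≥ 2 (or has a self-loop).
The vertices on cycles are {ui, cfg, net, lexer, sched, utils, parser} — 7 in total.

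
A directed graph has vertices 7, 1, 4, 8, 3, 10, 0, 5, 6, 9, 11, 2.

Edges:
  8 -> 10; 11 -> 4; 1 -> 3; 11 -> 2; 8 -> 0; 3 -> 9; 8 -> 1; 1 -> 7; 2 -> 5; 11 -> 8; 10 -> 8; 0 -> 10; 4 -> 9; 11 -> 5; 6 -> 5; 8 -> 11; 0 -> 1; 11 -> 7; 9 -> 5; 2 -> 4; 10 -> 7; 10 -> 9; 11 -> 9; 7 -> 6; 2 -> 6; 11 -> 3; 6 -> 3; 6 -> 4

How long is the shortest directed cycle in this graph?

For each vertex v, BFS finds the shortest path from v back to v.
The shortest such closed walk is 10 → 8 → 10, length 2.

2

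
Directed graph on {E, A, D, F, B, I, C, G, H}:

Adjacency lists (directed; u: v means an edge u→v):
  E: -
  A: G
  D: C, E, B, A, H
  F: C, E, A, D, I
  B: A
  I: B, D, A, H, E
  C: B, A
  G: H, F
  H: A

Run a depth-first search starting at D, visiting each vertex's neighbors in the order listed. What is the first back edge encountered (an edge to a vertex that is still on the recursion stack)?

H→A

DFS from D (visiting each vertex's neighbors in the order listed); mark gray on enter, black on exit:
D gray
  C gray
    B gray
      A gray
        G gray
          H gray
            H→A: A is gray → back edge
First back edge: H → A.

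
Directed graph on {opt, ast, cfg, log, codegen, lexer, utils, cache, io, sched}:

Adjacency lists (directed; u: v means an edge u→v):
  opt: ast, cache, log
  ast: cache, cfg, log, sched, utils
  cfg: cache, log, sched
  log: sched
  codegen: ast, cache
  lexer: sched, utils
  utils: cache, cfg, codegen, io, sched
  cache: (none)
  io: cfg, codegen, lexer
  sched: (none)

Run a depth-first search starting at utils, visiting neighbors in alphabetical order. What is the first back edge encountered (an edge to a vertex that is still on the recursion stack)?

ast->utils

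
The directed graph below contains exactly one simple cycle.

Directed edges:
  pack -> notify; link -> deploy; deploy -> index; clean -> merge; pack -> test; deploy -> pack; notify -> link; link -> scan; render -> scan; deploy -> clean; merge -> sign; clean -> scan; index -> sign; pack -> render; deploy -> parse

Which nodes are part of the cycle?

link, pack, deploy, notify

DFS with gray/black marking from deploy:
deploy gray
  pack gray
    test gray
    test black
    render gray
      scan gray
      scan black
    render black
    notify gray
      link gray
        link→scan: scan black — skip
        link→deploy: deploy is gray → back edge
Back edge closes the cycle deploy → pack → notify → link → deploy; its vertices are {link, pack, deploy, notify}.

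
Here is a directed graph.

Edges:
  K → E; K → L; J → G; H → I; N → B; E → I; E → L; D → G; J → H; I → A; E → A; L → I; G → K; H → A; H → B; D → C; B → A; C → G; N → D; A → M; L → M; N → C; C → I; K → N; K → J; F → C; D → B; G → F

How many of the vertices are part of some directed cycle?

7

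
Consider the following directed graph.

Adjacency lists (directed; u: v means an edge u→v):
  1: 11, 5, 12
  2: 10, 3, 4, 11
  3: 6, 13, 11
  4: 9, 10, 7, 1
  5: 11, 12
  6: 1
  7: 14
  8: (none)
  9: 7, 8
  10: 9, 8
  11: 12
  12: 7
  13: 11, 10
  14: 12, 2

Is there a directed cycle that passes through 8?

No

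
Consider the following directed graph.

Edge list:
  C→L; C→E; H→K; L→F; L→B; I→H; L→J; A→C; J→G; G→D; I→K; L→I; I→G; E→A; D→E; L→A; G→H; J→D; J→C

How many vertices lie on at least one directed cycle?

A vertex is on a directed cycle iff it belongs to a strongly connected component of size ≥ 2 (or has a self-loop).
The vertices on cycles are {A, C, D, E, G, I, J, L} — 8 in total.

8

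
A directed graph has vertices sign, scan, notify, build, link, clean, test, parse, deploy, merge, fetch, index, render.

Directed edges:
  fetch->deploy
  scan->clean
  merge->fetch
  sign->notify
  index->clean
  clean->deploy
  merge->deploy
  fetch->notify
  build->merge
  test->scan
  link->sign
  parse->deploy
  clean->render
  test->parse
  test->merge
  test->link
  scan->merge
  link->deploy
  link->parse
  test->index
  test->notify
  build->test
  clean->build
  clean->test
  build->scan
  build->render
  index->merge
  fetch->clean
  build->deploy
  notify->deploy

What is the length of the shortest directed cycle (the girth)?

3

For each vertex v, BFS finds the shortest path from v back to v.
The shortest such closed walk is clean → test → scan → clean, length 3.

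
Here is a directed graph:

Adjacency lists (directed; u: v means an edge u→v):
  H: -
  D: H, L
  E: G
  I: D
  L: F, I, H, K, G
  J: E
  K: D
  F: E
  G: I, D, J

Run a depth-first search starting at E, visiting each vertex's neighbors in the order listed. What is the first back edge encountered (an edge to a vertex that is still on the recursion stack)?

DFS from E (visiting each vertex's neighbors in the order listed); mark gray on enter, black on exit:
E gray
  G gray
    I gray
      D gray
        H gray
        H black
        L gray
          F gray
            F→E: E is gray → back edge
First back edge: F → E.

F→E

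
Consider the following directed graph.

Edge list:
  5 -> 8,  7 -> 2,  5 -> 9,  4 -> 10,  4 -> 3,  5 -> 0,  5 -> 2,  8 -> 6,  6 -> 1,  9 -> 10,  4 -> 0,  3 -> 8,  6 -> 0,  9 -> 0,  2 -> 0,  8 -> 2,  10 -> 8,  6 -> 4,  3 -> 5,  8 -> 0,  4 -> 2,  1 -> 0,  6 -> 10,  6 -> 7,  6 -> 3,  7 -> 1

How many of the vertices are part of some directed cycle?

A vertex is on a directed cycle iff it belongs to a strongly connected component of size ≥ 2 (or has a self-loop).
The vertices on cycles are {3, 4, 5, 6, 8, 9, 10} — 7 in total.

7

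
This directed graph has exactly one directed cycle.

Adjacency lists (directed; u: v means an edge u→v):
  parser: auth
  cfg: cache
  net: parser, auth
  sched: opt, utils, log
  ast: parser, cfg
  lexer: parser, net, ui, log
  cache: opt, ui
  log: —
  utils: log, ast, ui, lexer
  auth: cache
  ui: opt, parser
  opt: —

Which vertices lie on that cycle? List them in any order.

ui, auth, cache, parser

DFS with gray/black marking from auth:
auth gray
  cache gray
    opt gray
    opt black
    ui gray
      ui→opt: opt black — skip
      parser gray
        parser→auth: auth is gray → back edge
Back edge closes the cycle auth → cache → ui → parser → auth; its vertices are {ui, auth, cache, parser}.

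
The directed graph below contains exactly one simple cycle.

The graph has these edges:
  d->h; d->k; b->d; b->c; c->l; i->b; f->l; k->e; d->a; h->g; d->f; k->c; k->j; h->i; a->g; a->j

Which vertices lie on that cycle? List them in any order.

b, d, h, i

DFS with gray/black marking from d:
d gray
  a gray
    j gray
    j black
    g gray
    g black
  a black
  k gray
    c gray
      l gray
      l black
    c black
    k→j: j black — skip
    e gray
    e black
  k black
  h gray
    i gray
      b gray
        b→d: d is gray → back edge
Back edge closes the cycle d → h → i → b → d; its vertices are {b, d, h, i}.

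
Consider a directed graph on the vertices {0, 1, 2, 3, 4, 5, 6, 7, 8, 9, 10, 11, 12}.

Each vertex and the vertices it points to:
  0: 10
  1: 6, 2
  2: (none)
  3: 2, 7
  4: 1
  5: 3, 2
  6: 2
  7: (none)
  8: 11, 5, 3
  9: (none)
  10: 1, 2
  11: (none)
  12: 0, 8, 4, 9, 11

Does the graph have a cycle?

DFS with white/gray/black marking, starting from 5:
5 gray
  3 gray
    2 gray
    2 black
    7 gray
    7 black
  3 black
  5→2: 2 black — skip
5 black
0 gray
  10 gray
    1 gray
      6 gray
        6→2: 2 black — skip
      6 black
      1→2: 2 black — skip
    1 black
    10→2: 2 black — skip
  10 black
0 black
4 gray
  4→1: 1 black — skip
4 black
8 gray
  11 gray
  11 black
  8→5: 5 black — skip
  8→3: 3 black — skip
8 black
9 gray
9 black
12 gray
  12→0: 0 black — skip
  12→8: 8 black — skip
  12→4: 4 black — skip
  12→9: 9 black — skip
  12→11: 11 black — skip
12 black
Every edge goes to a white or black vertex — no back edge, so the graph is acyclic.

No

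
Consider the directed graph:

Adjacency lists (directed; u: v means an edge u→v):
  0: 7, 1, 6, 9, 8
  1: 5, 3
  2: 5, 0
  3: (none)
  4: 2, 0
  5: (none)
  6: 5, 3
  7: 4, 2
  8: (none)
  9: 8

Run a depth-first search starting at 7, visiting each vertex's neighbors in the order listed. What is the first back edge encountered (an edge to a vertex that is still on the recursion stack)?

0→7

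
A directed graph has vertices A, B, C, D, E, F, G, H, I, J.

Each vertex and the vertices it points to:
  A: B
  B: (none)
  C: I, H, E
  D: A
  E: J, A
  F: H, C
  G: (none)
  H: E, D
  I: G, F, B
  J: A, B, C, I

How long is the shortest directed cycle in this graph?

3

For each vertex v, BFS finds the shortest path from v back to v.
The shortest such closed walk is F → C → I → F, length 3.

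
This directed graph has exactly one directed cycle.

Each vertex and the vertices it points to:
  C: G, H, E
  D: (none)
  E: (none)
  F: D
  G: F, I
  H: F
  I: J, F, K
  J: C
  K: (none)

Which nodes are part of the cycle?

DFS with gray/black marking from C:
C gray
  G gray
    F gray
      D gray
      D black
    F black
    I gray
      J gray
        J→C: C is gray → back edge
Back edge closes the cycle C → G → I → J → C; its vertices are {C, G, I, J}.

C, G, I, J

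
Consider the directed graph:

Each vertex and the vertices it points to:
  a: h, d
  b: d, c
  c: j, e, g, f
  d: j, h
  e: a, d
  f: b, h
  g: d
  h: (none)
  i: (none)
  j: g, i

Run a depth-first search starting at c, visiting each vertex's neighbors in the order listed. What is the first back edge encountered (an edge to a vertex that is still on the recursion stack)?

d→j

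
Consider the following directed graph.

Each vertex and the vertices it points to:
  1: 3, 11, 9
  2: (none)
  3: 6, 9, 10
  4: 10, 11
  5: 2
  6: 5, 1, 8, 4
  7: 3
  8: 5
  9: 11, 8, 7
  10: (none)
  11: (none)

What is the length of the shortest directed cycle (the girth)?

3

For each vertex v, BFS finds the shortest path from v back to v.
The shortest such closed walk is 3 → 6 → 1 → 3, length 3.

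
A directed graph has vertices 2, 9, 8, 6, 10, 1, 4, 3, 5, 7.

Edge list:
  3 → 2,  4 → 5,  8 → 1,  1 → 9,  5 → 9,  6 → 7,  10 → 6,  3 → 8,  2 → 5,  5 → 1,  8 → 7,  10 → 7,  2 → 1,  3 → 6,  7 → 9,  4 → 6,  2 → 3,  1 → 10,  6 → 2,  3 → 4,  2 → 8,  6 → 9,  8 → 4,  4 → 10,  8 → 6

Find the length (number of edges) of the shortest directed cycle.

For each vertex v, BFS finds the shortest path from v back to v.
The shortest such closed walk is 3 → 2 → 3, length 2.

2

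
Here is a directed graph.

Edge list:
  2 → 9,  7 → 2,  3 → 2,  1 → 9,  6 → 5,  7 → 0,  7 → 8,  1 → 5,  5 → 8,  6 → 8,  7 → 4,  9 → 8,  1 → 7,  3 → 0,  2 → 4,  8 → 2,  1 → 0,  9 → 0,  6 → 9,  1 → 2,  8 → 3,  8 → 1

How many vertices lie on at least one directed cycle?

A vertex is on a directed cycle iff it belongs to a strongly connected component of size ≥ 2 (or has a self-loop).
The vertices on cycles are {1, 2, 3, 5, 7, 8, 9} — 7 in total.

7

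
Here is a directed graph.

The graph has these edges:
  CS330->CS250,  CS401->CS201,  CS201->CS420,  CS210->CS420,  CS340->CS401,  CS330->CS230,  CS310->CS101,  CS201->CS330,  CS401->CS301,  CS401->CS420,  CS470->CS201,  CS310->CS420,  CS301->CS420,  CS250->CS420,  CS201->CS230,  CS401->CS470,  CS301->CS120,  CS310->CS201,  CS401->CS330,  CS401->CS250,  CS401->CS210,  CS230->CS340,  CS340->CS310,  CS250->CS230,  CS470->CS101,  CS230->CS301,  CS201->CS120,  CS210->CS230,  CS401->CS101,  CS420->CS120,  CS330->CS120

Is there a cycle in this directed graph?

DFS with white/gray/black marking, starting from CS210:
CS210 gray
  CS420 gray
    CS120 gray
    CS120 black
  CS420 black
  CS230 gray
    CS301 gray
      CS301→CS120: CS120 black — skip
      CS301→CS420: CS420 black — skip
    CS301 black
    CS340 gray
      CS310 gray
        CS101 gray
        CS101 black
        CS201 gray
          CS201→CS230: CS230 is gray → back edge
Back edge found, so a cycle exists: CS230 → CS340 → CS310 → CS201 → CS230.

Yes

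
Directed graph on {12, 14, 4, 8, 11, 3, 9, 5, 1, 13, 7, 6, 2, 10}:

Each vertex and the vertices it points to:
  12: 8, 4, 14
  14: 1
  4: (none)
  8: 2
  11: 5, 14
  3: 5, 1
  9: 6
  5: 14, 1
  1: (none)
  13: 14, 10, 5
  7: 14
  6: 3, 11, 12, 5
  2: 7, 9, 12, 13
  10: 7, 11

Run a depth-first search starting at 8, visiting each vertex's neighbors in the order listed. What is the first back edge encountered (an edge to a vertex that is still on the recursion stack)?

DFS from 8 (visiting each vertex's neighbors in the order listed); mark gray on enter, black on exit:
8 gray
  2 gray
    7 gray
      14 gray
        1 gray
        1 black
      14 black
    7 black
    9 gray
      6 gray
        3 gray
          5 gray
            5→14: 14 black — skip
            5→1: 1 black — skip
          5 black
          3→1: 1 black — skip
        3 black
        11 gray
          11→5: 5 black — skip
          11→14: 14 black — skip
        11 black
        12 gray
          12→8: 8 is gray → back edge
First back edge: 12 → 8.

12→8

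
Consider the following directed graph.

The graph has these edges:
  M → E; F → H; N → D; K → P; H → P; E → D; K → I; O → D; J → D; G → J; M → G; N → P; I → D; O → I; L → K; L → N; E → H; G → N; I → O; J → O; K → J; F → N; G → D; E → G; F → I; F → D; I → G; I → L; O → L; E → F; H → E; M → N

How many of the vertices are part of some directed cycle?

9

A vertex is on a directed cycle iff it belongs to a strongly connected component of size ≥ 2 (or has a self-loop).
The vertices on cycles are {E, F, G, H, I, J, K, L, O} — 9 in total.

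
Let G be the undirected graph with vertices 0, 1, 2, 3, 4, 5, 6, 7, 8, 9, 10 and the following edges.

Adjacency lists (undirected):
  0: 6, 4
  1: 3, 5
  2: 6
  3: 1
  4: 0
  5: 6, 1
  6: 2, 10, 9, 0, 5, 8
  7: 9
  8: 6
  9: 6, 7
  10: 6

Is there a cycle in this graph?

No

DFS, tracking each vertex's parent; an edge to a visited non-parent vertex closes a cycle.
Start from 1:
visit 1 (parent –)
  visit 3 (parent 1)
    3–1: parent, skip
  visit 5 (parent 1)
    visit 6 (parent 5)
      visit 2 (parent 6)
        2–6: parent, skip
      visit 10 (parent 6)
        10–6: parent, skip
      visit 9 (parent 6)
        9–6: parent, skip
        visit 7 (parent 9)
          7–9: parent, skip
      visit 0 (parent 6)
        0–6: parent, skip
        visit 4 (parent 0)
          4–0: parent, skip
      6–5: parent, skip
      visit 8 (parent 6)
        8–6: parent, skip
    5–1: parent, skip
No non-parent visited neighbor found — the graph is a forest.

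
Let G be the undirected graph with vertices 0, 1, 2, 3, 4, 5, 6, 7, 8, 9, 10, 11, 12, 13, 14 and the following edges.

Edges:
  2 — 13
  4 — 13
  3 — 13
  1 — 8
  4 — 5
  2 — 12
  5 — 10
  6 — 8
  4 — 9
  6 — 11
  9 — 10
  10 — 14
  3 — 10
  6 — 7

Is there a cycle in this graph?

DFS, tracking each vertex's parent; an edge to a visited non-parent vertex closes a cycle.
Start from 3:
visit 3 (parent –)
  visit 10 (parent 3)
    10–3: parent, skip
    visit 14 (parent 10)
      14–10: parent, skip
    visit 5 (parent 10)
      5–10: parent, skip
      visit 4 (parent 5)
        visit 13 (parent 4)
          visit 2 (parent 13)
            2–13: parent, skip
            visit 12 (parent 2)
              12–2: parent, skip
          13–4: parent, skip
          13–3: 3 visited and ≠ parent → cycle
Cycle: 3 – 10 – 5 – 4 – 13 – 3.

Yes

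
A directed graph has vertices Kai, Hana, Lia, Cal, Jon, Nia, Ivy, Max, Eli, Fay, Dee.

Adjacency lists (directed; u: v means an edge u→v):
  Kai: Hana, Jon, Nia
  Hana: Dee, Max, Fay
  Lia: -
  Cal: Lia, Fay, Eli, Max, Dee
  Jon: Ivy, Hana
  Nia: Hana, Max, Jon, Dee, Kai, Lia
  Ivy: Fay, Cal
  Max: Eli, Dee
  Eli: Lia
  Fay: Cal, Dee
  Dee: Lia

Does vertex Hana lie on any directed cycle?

Hana lies on a cycle iff there is a path from Hana back to itself.
Exploring from Hana, it never reaches itself; equivalently, its strongly connected component is a singleton.

No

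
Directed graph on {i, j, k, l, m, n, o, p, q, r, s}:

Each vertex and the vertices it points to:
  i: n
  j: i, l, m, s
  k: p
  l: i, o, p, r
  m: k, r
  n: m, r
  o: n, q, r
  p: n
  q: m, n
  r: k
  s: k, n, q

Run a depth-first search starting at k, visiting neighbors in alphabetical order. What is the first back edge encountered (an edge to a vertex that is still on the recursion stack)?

m->k

DFS from k (visiting neighbors in alphabetical order); mark gray on enter, black on exit:
k gray
  p gray
    n gray
      m gray
        m→k: k is gray → back edge
First back edge: m → k.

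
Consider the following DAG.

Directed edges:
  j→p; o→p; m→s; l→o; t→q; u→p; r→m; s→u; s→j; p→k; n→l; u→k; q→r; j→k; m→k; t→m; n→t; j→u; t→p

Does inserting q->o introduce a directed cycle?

Adding q→o creates a cycle iff o can already reach q.
Explore from o: no path reaches q. The graph stays acyclic.

No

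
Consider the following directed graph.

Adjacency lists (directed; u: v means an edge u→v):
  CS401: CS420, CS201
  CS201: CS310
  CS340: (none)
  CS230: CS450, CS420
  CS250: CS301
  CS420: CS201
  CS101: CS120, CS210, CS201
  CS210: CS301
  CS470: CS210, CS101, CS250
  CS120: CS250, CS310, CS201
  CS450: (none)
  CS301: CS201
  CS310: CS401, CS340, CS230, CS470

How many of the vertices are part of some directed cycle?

11

A vertex is on a directed cycle iff it belongs to a strongly connected component of size ≥ 2 (or has a self-loop).
The vertices on cycles are {CS101, CS120, CS201, CS210, CS230, CS250, CS301, CS310, CS401, CS420, CS470} — 11 in total.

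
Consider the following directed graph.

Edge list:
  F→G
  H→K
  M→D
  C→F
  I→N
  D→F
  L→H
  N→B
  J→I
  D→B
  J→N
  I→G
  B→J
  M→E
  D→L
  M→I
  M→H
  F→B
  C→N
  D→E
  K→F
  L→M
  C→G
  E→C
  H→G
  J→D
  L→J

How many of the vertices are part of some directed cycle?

A vertex is on a directed cycle iff it belongs to a strongly connected component of size ≥ 2 (or has a self-loop).
The vertices on cycles are {B, C, D, E, F, H, I, J, K, L, M, N} — 12 in total.

12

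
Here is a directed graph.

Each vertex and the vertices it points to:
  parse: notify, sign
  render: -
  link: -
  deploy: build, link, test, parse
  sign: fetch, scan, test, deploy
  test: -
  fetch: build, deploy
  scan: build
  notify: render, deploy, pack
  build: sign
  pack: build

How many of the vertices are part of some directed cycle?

A vertex is on a directed cycle iff it belongs to a strongly connected component of size ≥ 2 (or has a self-loop).
The vertices on cycles are {pack, scan, sign, build, fetch, parse, deploy, notify} — 8 in total.

8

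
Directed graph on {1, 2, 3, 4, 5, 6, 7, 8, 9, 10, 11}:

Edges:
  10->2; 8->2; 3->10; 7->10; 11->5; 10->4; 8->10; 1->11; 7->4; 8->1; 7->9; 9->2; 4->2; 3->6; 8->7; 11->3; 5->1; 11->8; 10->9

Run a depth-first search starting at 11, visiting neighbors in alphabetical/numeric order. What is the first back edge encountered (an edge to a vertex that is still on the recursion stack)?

1→11

DFS from 11 (visiting neighbors in alphabetical/numeric order); mark gray on enter, black on exit:
11 gray
  3 gray
    6 gray
    6 black
    10 gray
      2 gray
      2 black
      4 gray
        4→2: 2 black — skip
      4 black
      9 gray
        9→2: 2 black — skip
      9 black
    10 black
  3 black
  5 gray
    1 gray
      1→11: 11 is gray → back edge
First back edge: 1 → 11.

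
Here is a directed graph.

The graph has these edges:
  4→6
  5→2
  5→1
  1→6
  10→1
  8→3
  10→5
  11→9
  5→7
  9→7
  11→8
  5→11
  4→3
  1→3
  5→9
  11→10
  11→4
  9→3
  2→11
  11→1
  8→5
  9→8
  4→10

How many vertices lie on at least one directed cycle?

7

A vertex is on a directed cycle iff it belongs to a strongly connected component of size ≥ 2 (or has a self-loop).
The vertices on cycles are {2, 4, 5, 8, 9, 10, 11} — 7 in total.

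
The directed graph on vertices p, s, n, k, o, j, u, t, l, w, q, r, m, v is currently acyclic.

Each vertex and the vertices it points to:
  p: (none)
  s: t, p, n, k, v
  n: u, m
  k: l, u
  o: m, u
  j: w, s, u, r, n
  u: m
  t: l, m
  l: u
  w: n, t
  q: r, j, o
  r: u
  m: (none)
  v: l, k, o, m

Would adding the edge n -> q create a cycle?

Adding n→q creates a cycle iff q can already reach n.
Path from q: q → j → n.
So q → … → n → q is a cycle.

Yes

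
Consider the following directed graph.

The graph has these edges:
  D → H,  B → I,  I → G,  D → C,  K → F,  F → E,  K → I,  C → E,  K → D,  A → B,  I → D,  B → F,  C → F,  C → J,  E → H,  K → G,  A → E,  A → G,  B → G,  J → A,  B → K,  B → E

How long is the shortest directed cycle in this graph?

6

For each vertex v, BFS finds the shortest path from v back to v.
The shortest such closed walk is C → J → A → B → K → D → C, length 6.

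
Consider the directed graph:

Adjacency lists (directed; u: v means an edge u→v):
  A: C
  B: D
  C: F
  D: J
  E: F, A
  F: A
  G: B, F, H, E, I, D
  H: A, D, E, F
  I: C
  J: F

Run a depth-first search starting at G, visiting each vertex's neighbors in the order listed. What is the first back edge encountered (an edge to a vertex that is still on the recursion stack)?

C->F

DFS from G (visiting each vertex's neighbors in the order listed); mark gray on enter, black on exit:
G gray
  B gray
    D gray
      J gray
        F gray
          A gray
            C gray
              C→F: F is gray → back edge
First back edge: C → F.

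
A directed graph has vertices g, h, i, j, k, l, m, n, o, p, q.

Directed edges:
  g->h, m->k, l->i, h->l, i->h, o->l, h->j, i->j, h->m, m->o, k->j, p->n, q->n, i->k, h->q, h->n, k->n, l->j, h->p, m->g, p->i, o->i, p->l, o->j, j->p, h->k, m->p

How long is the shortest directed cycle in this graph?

For each vertex v, BFS finds the shortest path from v back to v.
The shortest such closed walk is h → m → g → h, length 3.

3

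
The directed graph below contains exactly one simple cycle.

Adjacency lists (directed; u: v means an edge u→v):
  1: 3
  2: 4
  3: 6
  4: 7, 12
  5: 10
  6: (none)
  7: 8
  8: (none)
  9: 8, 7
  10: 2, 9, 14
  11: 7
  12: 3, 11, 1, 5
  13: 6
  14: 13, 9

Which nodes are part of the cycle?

DFS with gray/black marking from 12:
12 gray
  3 gray
    6 gray
    6 black
  3 black
  11 gray
    7 gray
      8 gray
      8 black
    7 black
  11 black
  1 gray
    1→3: 3 black — skip
  1 black
  5 gray
    10 gray
      2 gray
        4 gray
          4→7: 7 black — skip
          4→12: 12 is gray → back edge
Back edge closes the cycle 12 → 5 → 10 → 2 → 4 → 12; its vertices are {2, 4, 5, 10, 12}.

2, 4, 5, 10, 12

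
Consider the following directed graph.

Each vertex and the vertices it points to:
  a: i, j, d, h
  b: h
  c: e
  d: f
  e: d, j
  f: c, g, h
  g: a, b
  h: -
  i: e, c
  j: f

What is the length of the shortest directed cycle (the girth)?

4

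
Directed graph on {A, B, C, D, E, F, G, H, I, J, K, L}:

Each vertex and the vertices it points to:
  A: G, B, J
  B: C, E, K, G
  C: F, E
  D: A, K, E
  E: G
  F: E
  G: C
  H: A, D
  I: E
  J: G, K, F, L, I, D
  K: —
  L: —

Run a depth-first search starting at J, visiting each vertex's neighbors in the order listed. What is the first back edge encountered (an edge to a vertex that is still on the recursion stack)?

DFS from J (visiting each vertex's neighbors in the order listed); mark gray on enter, black on exit:
J gray
  G gray
    C gray
      F gray
        E gray
          E→G: G is gray → back edge
First back edge: E → G.

E→G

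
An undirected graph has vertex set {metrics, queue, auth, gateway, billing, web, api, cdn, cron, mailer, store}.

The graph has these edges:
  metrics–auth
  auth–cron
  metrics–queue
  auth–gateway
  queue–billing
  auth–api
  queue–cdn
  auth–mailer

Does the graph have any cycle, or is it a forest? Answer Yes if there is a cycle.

DFS, tracking each vertex's parent; an edge to a visited non-parent vertex closes a cycle.
Start from queue:
visit queue (parent –)
  visit billing (parent queue)
    billing–queue: parent, skip
  visit metrics (parent queue)
    visit auth (parent metrics)
      visit mailer (parent auth)
        mailer–auth: parent, skip
      visit cron (parent auth)
        cron–auth: parent, skip
      visit gateway (parent auth)
        gateway–auth: parent, skip
      auth–metrics: parent, skip
      visit api (parent auth)
        api–auth: parent, skip
    metrics–queue: parent, skip
  visit cdn (parent queue)
    cdn–queue: parent, skip
visit web (parent –)
visit store (parent –)
No non-parent visited neighbor found — the graph is a forest.

No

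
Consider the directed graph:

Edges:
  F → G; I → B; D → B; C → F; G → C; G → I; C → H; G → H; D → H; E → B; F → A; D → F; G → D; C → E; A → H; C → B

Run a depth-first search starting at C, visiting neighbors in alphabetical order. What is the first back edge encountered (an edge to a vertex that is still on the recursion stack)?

DFS from C (visiting neighbors in alphabetical order); mark gray on enter, black on exit:
C gray
  B gray
  B black
  E gray
    E→B: B black — skip
  E black
  F gray
    A gray
      H gray
      H black
    A black
    G gray
      G→C: C is gray → back edge
First back edge: G → C.

G→C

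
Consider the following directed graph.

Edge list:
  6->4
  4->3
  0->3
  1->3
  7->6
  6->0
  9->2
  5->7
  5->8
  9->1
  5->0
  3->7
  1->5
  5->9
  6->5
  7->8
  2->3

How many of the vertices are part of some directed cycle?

A vertex is on a directed cycle iff it belongs to a strongly connected component of size ≥ 2 (or has a self-loop).
The vertices on cycles are {0, 1, 2, 3, 4, 5, 6, 7, 9} — 9 in total.

9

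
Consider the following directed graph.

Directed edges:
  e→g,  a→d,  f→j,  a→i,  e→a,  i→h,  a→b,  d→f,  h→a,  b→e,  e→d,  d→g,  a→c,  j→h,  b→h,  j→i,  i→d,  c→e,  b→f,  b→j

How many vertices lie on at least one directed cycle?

9

A vertex is on a directed cycle iff it belongs to a strongly connected component of size ≥ 2 (or has a self-loop).
The vertices on cycles are {a, b, c, d, e, f, h, i, j} — 9 in total.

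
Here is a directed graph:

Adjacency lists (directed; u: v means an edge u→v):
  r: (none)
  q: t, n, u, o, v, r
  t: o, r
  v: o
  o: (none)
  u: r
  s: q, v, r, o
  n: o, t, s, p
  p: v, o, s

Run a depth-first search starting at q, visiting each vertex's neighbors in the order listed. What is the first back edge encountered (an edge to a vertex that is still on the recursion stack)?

s→q

DFS from q (visiting each vertex's neighbors in the order listed); mark gray on enter, black on exit:
q gray
  t gray
    o gray
    o black
    r gray
    r black
  t black
  n gray
    n→o: o black — skip
    n→t: t black — skip
    s gray
      s→q: q is gray → back edge
First back edge: s → q.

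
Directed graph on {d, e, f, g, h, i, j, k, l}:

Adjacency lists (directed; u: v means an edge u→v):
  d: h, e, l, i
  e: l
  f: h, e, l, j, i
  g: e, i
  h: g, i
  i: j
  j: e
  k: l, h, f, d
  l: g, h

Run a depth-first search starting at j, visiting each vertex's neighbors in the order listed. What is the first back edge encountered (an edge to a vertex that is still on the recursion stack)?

DFS from j (visiting each vertex's neighbors in the order listed); mark gray on enter, black on exit:
j gray
  e gray
    l gray
      g gray
        g→e: e is gray → back edge
First back edge: g → e.

g->e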